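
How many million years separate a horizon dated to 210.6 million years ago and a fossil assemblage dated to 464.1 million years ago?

253.5 million years

464.1 − 210.6 = 253.5 million years.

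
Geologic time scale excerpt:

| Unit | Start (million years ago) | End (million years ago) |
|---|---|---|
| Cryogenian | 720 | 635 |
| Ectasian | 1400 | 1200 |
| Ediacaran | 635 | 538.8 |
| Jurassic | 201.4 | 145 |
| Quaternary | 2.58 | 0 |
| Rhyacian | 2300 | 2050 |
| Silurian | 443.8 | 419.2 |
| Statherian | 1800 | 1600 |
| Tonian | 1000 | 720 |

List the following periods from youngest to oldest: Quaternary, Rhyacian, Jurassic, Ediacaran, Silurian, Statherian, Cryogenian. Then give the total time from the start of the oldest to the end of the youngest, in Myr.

Quaternary, Jurassic, Silurian, Ediacaran, Cryogenian, Statherian, Rhyacian; total span 2300 Myr

From the excerpt: Quaternary 2.58–0; Rhyacian 2300–2050; Jurassic 201.4–145; Ediacaran 635–538.8; Silurian 443.8–419.2; Statherian 1800–1600; Cryogenian 720–635 (Ma).
Larger Ma is earlier, so the oldest is Rhyacian and the youngest is Quaternary; youngest to oldest: Quaternary, Jurassic, Silurian, Ediacaran, Cryogenian, Statherian, Rhyacian.
Oldest start 2300 minus youngest end 0 gives 2300 Myr overall.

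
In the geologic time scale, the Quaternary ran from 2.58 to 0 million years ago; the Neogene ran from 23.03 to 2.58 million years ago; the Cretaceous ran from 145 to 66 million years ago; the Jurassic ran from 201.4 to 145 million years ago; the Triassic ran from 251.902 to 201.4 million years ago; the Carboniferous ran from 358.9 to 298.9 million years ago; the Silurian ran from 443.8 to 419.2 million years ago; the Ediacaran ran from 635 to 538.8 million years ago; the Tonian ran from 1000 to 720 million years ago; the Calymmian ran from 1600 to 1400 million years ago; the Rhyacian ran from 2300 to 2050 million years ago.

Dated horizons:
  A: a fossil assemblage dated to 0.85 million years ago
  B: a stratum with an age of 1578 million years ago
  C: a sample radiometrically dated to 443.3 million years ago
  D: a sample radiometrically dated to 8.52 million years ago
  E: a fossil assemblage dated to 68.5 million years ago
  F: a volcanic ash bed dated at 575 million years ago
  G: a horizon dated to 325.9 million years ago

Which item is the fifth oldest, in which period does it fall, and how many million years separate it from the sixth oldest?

E, in the Cretaceous; 59.98 million years to D

Sorted oldest-first by Ma: B (1578), F (575), C (443.3), G (325.9), E (68.5), D (8.52), A (0.85).
The fifth oldest is E at 68.5 Ma, which lies in 145–66 Ma: the Cretaceous.
The sixth oldest is D at 8.52 Ma; separation = |68.5 − 8.52| = 59.98 Myr.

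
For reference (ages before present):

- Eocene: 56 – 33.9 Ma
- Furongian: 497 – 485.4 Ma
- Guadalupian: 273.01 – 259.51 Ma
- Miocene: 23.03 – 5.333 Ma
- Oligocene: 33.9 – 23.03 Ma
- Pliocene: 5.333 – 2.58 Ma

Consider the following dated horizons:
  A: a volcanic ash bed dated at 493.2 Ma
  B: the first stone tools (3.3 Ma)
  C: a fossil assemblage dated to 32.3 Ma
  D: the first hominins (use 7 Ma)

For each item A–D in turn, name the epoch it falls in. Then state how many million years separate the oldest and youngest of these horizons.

A: 493.2 Ma lies in 497–485.4 Ma, so Furongian.
B: 3.3 Ma lies in 5.333–2.58 Ma, so Pliocene.
C: 32.3 Ma lies in 33.9–23.03 Ma, so Oligocene.
D: 7 Ma lies in 23.03–5.333 Ma, so Miocene.
Oldest = 493.2 Ma, youngest = 3.3 Ma → span 489.9 Myr.

A — Furongian; B — Pliocene; C — Oligocene; D — Miocene; span 489.9 million years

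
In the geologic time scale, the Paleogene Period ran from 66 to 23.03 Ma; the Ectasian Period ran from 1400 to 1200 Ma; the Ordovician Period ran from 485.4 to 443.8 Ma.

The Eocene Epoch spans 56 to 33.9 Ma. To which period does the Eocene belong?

Paleogene

The Eocene (56–33.9 Ma) lies entirely within 66–23.03 Ma, the Paleogene Period.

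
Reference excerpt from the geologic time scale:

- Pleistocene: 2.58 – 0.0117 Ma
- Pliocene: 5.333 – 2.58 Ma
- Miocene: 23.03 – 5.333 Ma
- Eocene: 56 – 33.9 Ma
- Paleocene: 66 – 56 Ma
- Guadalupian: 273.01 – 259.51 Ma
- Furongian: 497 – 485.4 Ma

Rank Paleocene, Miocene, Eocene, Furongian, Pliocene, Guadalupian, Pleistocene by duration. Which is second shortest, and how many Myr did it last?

Durations: Paleocene 10; Miocene 17.697; Eocene 22.1; Furongian 11.6; Pliocene 2.753; Guadalupian 13.5; Pleistocene 2.5683 Myr.
Sorted shortest-first: Pleistocene (2.5683), Pliocene (2.753), Paleocene (10), Furongian (11.6), Guadalupian (13.5), Miocene (17.697), Eocene (22.1).
The second shortest is Pliocene at 2.753 Myr.

Pliocene, 2.753 million years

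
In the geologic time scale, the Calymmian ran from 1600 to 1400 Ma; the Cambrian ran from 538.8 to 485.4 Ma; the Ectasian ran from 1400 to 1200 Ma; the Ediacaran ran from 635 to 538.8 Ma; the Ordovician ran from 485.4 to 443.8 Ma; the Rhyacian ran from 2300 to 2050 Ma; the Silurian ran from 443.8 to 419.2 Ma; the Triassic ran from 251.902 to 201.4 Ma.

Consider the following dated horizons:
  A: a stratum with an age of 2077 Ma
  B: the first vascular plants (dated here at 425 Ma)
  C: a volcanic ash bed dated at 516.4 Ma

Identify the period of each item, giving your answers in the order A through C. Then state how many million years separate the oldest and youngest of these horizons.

A — Rhyacian; B — Silurian; C — Cambrian; span 1652 million years

A: 2077 Ma lies in 2300–2050 Ma, so Rhyacian.
B: 425 Ma lies in 443.8–419.2 Ma, so Silurian.
C: 516.4 Ma lies in 538.8–485.4 Ma, so Cambrian.
Oldest = 2077 Ma, youngest = 425 Ma → span 1652 Myr.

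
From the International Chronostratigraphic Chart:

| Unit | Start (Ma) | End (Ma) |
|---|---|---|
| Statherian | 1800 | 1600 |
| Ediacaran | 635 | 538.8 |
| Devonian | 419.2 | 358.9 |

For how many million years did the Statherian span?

200 million years

1800 − 1600 = 200 million years.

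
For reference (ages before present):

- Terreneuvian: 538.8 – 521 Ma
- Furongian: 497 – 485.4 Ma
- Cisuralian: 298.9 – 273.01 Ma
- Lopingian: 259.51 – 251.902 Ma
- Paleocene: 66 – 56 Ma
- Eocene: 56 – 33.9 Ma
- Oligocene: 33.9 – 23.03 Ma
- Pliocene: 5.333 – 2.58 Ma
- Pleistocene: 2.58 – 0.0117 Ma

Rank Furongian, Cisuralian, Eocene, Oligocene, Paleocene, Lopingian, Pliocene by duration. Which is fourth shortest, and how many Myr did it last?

Durations: Furongian 11.6; Cisuralian 25.89; Eocene 22.1; Oligocene 10.87; Paleocene 10; Lopingian 7.608; Pliocene 2.753 Myr.
Sorted shortest-first: Pliocene (2.753), Lopingian (7.608), Paleocene (10), Oligocene (10.87), Furongian (11.6), Eocene (22.1), Cisuralian (25.89).
The fourth shortest is Oligocene at 10.87 Myr.

Oligocene, 10.87 million years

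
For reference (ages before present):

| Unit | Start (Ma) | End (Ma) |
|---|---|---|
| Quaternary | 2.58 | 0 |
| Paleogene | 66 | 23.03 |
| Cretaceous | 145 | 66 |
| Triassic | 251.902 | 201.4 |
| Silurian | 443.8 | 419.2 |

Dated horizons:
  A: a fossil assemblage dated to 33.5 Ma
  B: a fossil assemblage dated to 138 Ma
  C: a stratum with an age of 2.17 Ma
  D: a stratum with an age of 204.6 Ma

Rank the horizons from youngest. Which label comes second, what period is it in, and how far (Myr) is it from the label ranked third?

Sorted youngest-first by Ma: C (2.17), A (33.5), B (138), D (204.6).
The second youngest is A at 33.5 Ma, which lies in 66–23.03 Ma: the Paleogene.
The third youngest is B at 138 Ma; separation = |33.5 − 138| = 104.5 Myr.

A, in the Paleogene; 104.5 million years to B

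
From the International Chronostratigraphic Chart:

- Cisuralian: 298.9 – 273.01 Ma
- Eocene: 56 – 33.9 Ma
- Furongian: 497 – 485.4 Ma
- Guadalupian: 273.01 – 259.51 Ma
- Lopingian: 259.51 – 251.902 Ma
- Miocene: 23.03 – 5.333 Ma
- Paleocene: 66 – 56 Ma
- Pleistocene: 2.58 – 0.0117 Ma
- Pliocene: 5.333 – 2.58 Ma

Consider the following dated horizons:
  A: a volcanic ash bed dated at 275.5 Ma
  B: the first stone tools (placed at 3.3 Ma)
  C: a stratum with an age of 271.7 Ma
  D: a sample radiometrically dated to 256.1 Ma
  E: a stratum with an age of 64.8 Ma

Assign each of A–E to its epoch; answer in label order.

Match each age against the start–end ranges in the excerpt: A = 275.5 Ma → Cisuralian (298.9–273.01); B = 3.3 Ma → Pliocene (5.333–2.58); C = 271.7 Ma → Guadalupian (273.01–259.51); D = 256.1 Ma → Lopingian (259.51–251.902); E = 64.8 Ma → Paleocene (66–56).

A — Cisuralian; B — Pliocene; C — Guadalupian; D — Lopingian; E — Paleocene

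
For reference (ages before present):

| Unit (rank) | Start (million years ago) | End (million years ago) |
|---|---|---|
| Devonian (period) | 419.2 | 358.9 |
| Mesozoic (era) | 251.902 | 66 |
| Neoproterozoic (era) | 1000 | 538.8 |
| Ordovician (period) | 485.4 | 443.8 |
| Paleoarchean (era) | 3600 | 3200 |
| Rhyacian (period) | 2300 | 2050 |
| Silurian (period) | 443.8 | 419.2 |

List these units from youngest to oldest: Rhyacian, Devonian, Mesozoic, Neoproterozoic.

Mesozoic → Devonian → Neoproterozoic → Rhyacian

Sorting by start age (ascending Ma, since larger Ma = older): Mesozoic began 251.902, Devonian began 419.2, Neoproterozoic began 1000, Rhyacian began 2300.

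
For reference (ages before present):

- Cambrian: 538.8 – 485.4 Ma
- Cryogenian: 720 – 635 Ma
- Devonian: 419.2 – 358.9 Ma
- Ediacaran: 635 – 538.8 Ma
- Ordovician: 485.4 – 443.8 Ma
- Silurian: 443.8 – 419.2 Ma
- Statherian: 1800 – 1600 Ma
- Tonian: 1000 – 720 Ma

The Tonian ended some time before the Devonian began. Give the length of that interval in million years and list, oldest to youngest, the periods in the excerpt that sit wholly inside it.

End of Tonian = 720 Ma; start of Devonian = 419.2 Ma.
Gap = 720 − 419.2 = 300.8 Myr.
Periods wholly inside 720–419.2 Ma: Cryogenian (720–635), Ediacaran (635–538.8), Cambrian (538.8–485.4), Ordovician (485.4–443.8), Silurian (443.8–419.2).

300.8 million years; Cryogenian, Ediacaran, Cambrian, Ordovician, Silurian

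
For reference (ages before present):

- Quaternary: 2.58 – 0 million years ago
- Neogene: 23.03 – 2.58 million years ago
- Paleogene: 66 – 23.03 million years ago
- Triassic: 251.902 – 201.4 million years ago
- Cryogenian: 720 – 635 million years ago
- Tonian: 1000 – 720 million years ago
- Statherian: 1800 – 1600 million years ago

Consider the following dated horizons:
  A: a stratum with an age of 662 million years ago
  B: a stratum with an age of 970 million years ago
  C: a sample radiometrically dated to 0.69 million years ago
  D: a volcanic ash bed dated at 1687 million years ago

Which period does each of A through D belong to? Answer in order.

A — Cryogenian; B — Tonian; C — Quaternary; D — Statherian

A: 662 Ma lies in 720–635 Ma, so Cryogenian.
B: 970 Ma lies in 1000–720 Ma, so Tonian.
C: 0.69 Ma lies in 2.58–0 Ma, so Quaternary.
D: 1687 Ma lies in 1800–1600 Ma, so Statherian.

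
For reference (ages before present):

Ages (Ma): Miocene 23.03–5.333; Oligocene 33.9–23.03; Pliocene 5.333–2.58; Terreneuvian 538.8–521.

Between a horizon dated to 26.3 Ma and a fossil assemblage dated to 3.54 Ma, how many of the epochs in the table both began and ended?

1

26.3 Ma sits inside the Oligocene (33.9–23.03) and 3.54 Ma inside the Pliocene (5.333–2.58); neither of those is wholly between the two dates.
The listed epochs lying completely between them are Miocene — 1 in all.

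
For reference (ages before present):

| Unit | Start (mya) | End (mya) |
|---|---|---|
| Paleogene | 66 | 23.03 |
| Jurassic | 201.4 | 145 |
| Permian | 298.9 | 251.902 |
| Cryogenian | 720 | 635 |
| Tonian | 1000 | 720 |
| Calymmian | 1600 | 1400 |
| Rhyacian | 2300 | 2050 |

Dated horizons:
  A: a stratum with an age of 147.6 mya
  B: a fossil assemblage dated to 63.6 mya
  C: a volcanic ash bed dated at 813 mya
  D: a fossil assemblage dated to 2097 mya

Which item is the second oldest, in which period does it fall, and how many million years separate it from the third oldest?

C, in the Tonian; 665.4 million years to A

Larger Ma means older, so oldest first: D 2097 > C 813 > A 147.6 > B 63.6.
Counting 2 along gives C (813 Ma); the excerpt puts that inside the Tonian, 1000–720 Ma.
Next in line is A (147.6 Ma), and 813 − 147.6 = 665.4 Myr.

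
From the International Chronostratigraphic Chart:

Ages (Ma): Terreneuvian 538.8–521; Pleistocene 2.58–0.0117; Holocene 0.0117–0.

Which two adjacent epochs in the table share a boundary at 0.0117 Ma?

Pleistocene and Holocene

The Pleistocene ends at 0.0117 Ma and the Holocene begins at 0.0117 Ma, so they share that boundary.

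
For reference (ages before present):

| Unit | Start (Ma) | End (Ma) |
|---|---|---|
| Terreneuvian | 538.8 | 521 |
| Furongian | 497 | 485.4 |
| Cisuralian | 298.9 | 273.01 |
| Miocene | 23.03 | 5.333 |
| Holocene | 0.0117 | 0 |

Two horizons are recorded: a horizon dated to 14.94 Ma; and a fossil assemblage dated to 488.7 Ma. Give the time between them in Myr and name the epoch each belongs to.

473.76 million years apart; the first in the Miocene, the second in the Furongian

Elapsed time: 488.7 − 14.94 = 473.76 Myr.
14.94 Ma lies within 23.03–5.333 Ma: Miocene.
488.7 Ma lies within 497–485.4 Ma: Furongian.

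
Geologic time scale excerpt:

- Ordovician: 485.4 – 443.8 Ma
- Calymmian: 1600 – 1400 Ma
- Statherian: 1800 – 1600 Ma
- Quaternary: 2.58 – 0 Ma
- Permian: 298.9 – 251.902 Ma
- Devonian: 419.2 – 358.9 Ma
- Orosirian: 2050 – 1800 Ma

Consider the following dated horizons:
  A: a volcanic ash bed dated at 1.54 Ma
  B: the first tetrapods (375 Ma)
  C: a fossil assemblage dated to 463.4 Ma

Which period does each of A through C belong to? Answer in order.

A — Quaternary; B — Devonian; C — Ordovician

A: 1.54 Ma lies in 2.58–0 Ma, so Quaternary.
B: 375 Ma lies in 419.2–358.9 Ma, so Devonian.
C: 463.4 Ma lies in 485.4–443.8 Ma, so Ordovician.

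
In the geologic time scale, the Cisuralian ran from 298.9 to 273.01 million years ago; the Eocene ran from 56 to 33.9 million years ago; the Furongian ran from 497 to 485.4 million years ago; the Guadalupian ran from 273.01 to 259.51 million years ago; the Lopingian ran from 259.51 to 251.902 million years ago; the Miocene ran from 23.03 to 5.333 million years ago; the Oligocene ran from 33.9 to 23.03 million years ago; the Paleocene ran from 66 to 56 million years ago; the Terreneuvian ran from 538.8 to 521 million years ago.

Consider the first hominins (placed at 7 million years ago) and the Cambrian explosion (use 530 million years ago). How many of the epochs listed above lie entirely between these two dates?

7

The older date is 530 Ma and the younger is 7 Ma.
Epochs with start < 530 and end > 7 Ma: Furongian (497–485.4), Cisuralian (298.9–273.01), Guadalupian (273.01–259.51), Lopingian (259.51–251.902), Paleocene (66–56), Eocene (56–33.9), Oligocene (33.9–23.03).
That is 7 complete epochs.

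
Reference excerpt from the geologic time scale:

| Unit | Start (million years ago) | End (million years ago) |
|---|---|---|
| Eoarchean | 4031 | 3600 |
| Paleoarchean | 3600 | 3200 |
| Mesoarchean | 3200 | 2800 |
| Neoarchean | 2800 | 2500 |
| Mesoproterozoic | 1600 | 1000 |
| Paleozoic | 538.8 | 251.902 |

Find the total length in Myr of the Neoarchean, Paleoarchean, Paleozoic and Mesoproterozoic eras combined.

Each duration: Neoarchean = 300; Paleoarchean = 400; Paleozoic = 286.898; Mesoproterozoic = 600.
Sum: 300 + 400 + 286.898 + 600 = 1586.898 Myr.

1586.898 million years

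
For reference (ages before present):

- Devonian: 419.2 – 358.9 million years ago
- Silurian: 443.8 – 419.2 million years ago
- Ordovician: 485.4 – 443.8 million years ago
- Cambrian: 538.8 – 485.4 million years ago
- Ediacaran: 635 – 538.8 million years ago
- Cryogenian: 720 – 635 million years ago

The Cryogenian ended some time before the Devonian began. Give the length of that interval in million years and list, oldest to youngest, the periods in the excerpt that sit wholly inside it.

End of Cryogenian = 635 Ma; start of Devonian = 419.2 Ma.
Gap = 635 − 419.2 = 215.8 Myr.
Periods wholly inside 635–419.2 Ma: Ediacaran (635–538.8), Cambrian (538.8–485.4), Ordovician (485.4–443.8), Silurian (443.8–419.2).

215.8 million years; Ediacaran, Cambrian, Ordovician, Silurian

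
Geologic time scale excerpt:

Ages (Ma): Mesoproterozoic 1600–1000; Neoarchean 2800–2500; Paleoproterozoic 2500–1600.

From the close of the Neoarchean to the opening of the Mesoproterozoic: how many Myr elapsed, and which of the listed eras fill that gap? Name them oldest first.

900 million years; Paleoproterozoic

End of Neoarchean = 2500 Ma; start of Mesoproterozoic = 1600 Ma.
Gap = 2500 − 1600 = 900 Myr.
Eras wholly inside 2500–1600 Ma: Paleoproterozoic (2500–1600).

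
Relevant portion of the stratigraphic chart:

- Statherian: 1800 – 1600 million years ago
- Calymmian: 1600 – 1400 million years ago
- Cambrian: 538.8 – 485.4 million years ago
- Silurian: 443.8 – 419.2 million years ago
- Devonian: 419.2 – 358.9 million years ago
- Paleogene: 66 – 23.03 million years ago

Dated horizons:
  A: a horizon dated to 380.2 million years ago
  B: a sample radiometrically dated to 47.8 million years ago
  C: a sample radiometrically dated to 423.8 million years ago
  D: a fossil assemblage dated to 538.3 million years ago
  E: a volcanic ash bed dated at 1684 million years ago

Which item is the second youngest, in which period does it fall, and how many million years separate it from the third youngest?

Smaller Ma means younger, so youngest first: B 47.8 < A 380.2 < C 423.8 < D 538.3 < E 1684.
Counting 2 along gives A (380.2 Ma); the excerpt puts that inside the Devonian, 419.2–358.9 Ma.
Next in line is C (423.8 Ma), and 423.8 − 380.2 = 43.6 Myr.

A, in the Devonian; 43.6 million years to C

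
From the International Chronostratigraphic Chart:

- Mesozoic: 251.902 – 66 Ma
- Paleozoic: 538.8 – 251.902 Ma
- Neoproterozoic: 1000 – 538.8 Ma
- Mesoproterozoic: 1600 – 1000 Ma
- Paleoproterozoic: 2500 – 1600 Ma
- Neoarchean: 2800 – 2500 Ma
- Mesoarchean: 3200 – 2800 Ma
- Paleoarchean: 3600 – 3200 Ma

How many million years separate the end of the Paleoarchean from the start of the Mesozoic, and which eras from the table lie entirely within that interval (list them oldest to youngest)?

The Paleoarchean closes at 3200 Ma and the Mesozoic opens at 251.902 Ma, so the interval is 3200 − 251.902 = 2948.098 Myr.
An era fits inside if it starts at or after 3200 Ma and ends at or before 251.902 Ma; oldest first that gives Mesoarchean, Neoarchean, Paleoproterozoic, Mesoproterozoic, Neoproterozoic, Paleozoic.

2948.098 million years; Mesoarchean, Neoarchean, Paleoproterozoic, Mesoproterozoic, Neoproterozoic, Paleozoic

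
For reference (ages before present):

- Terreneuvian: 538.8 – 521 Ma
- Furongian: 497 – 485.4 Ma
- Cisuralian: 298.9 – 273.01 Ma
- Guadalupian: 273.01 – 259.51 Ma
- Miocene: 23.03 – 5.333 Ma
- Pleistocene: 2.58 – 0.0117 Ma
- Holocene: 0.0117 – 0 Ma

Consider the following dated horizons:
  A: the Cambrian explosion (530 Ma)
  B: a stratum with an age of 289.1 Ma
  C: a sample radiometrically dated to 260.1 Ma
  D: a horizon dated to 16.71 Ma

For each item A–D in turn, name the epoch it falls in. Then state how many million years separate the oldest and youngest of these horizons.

A — Terreneuvian; B — Cisuralian; C — Guadalupian; D — Miocene; span 513.29 million years

Match each age against the start–end ranges in the excerpt: A = 530 Ma → Terreneuvian (538.8–521); B = 289.1 Ma → Cisuralian (298.9–273.01); C = 260.1 Ma → Guadalupian (273.01–259.51); D = 16.71 Ma → Miocene (23.03–5.333).
The largest age is 530 Ma and the smallest is 16.71 Ma; their difference is 513.29 Myr.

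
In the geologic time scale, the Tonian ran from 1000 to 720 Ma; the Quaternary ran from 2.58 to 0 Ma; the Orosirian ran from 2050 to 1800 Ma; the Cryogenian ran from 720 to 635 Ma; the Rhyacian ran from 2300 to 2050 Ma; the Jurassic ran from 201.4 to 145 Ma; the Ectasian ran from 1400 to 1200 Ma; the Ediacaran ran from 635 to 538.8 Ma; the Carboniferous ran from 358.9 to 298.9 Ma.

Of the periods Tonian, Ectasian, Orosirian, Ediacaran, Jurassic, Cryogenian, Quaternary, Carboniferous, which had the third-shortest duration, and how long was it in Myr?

Start − end for each: Tonian 1000 − 720 = 280; Ectasian 1400 − 1200 = 200; Orosirian 2050 − 1800 = 250; Ediacaran 635 − 538.8 = 96.2; Jurassic 201.4 − 145 = 56.4; Cryogenian 720 − 635 = 85; Quaternary 2.58 − 0 = 2.58; Carboniferous 358.9 − 298.9 = 60.
Ranking these from shortest: Quaternary < Jurassic < Carboniferous < Cryogenian < Ediacaran < Ectasian < Orosirian < Tonian.
Position 3 in that ranking is Carboniferous, which lasted 60 Myr.

Carboniferous, 60 million years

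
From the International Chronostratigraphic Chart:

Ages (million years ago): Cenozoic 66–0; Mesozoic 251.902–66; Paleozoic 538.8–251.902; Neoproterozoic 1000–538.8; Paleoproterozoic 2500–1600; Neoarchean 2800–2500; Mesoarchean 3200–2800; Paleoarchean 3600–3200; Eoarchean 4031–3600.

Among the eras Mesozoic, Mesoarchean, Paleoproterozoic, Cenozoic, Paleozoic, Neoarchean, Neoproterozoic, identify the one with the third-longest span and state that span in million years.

Mesoarchean, 400 million years

Start − end for each: Mesozoic 251.902 − 66 = 185.902; Mesoarchean 3200 − 2800 = 400; Paleoproterozoic 2500 − 1600 = 900; Cenozoic 66 − 0 = 66; Paleozoic 538.8 − 251.902 = 286.898; Neoarchean 2800 − 2500 = 300; Neoproterozoic 1000 − 538.8 = 461.2.
Ranking these from longest: Paleoproterozoic > Neoproterozoic > Mesoarchean > Neoarchean > Paleozoic > Mesozoic > Cenozoic.
Position 3 in that ranking is Mesoarchean, which lasted 400 Myr.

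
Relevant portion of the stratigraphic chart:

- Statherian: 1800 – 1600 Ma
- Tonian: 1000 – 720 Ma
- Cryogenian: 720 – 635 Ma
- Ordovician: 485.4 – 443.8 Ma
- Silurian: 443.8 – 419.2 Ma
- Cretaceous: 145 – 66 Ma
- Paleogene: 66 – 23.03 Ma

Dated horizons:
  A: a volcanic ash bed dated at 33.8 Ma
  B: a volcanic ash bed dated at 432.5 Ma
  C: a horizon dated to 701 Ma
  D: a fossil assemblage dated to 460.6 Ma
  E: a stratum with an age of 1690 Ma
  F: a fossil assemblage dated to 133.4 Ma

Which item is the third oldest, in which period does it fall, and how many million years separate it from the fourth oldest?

Sorted oldest-first by Ma: E (1690), C (701), D (460.6), B (432.5), F (133.4), A (33.8).
The third oldest is D at 460.6 Ma, which lies in 485.4–443.8 Ma: the Ordovician.
The fourth oldest is B at 432.5 Ma; separation = |460.6 − 432.5| = 28.1 Myr.

D, in the Ordovician; 28.1 million years to B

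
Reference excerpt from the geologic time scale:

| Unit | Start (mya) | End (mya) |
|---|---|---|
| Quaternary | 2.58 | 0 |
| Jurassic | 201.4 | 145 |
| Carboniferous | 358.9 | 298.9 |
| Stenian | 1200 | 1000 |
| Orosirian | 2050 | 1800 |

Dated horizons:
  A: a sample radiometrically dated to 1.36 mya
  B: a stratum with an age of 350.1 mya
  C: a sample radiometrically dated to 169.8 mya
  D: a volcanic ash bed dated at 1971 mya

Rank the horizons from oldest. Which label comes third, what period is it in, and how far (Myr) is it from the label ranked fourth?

C, in the Jurassic; 168.44 million years to A

Larger Ma means older, so oldest first: D 1971 > B 350.1 > C 169.8 > A 1.36.
Counting 3 along gives C (169.8 Ma); the excerpt puts that inside the Jurassic, 201.4–145 Ma.
Next in line is A (1.36 Ma), and 169.8 − 1.36 = 168.44 Myr.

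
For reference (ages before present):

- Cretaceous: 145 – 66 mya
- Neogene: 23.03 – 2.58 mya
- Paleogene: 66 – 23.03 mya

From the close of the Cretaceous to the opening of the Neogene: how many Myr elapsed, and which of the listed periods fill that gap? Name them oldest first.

42.97 million years; Paleogene

End of Cretaceous = 66 Ma; start of Neogene = 23.03 Ma.
Gap = 66 − 23.03 = 42.97 Myr.
Periods wholly inside 66–23.03 Ma: Paleogene (66–23.03).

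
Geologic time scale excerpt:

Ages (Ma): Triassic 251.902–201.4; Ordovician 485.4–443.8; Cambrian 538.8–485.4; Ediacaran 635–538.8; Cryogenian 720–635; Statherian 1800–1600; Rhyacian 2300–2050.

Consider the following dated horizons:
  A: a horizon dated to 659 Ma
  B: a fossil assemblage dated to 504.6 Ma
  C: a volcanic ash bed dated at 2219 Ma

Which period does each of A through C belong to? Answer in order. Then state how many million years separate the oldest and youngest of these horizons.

A — Cryogenian; B — Cambrian; C — Rhyacian; span 1714.4 million years

A: 659 Ma lies in 720–635 Ma, so Cryogenian.
B: 504.6 Ma lies in 538.8–485.4 Ma, so Cambrian.
C: 2219 Ma lies in 2300–2050 Ma, so Rhyacian.
Oldest = 2219 Ma, youngest = 504.6 Ma → span 1714.4 Myr.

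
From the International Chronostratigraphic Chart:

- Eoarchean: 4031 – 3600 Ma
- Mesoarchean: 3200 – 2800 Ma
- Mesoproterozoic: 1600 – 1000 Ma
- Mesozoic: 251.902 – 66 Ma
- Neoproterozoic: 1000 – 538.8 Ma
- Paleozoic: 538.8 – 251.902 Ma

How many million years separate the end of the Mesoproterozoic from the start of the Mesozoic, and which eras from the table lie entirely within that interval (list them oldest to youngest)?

748.098 million years; Neoproterozoic, Paleozoic

The Mesoproterozoic closes at 1000 Ma and the Mesozoic opens at 251.902 Ma, so the interval is 1000 − 251.902 = 748.098 Myr.
An era fits inside if it starts at or after 1000 Ma and ends at or before 251.902 Ma; oldest first that gives Neoproterozoic, Paleozoic.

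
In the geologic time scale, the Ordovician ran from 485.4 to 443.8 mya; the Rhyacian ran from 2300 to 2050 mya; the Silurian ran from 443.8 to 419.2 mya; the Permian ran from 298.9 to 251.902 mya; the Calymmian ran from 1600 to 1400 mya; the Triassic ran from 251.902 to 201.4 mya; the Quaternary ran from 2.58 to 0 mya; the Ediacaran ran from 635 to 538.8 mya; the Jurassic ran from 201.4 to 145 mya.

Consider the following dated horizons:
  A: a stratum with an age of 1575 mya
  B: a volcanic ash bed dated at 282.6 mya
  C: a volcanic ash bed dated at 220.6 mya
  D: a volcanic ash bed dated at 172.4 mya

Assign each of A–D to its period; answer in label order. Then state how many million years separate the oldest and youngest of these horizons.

A: 1575 Ma lies in 1600–1400 Ma, so Calymmian.
B: 282.6 Ma lies in 298.9–251.902 Ma, so Permian.
C: 220.6 Ma lies in 251.902–201.4 Ma, so Triassic.
D: 172.4 Ma lies in 201.4–145 Ma, so Jurassic.
Oldest = 1575 Ma, youngest = 172.4 Ma → span 1402.6 Myr.

A — Calymmian; B — Permian; C — Triassic; D — Jurassic; span 1402.6 million years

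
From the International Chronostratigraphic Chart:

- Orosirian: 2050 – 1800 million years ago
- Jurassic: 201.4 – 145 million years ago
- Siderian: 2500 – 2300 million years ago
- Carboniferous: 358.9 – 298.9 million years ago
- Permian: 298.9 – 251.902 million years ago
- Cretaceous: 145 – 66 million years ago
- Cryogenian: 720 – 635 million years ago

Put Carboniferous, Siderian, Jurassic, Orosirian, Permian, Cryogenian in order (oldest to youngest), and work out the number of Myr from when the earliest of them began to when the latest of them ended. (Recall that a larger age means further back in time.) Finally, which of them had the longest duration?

Siderian → Orosirian → Cryogenian → Carboniferous → Permian → Jurassic; total span 2355 Myr; longest is Orosirian

From the excerpt: Carboniferous 358.9–298.9; Siderian 2500–2300; Jurassic 201.4–145; Orosirian 2050–1800; Permian 298.9–251.902; Cryogenian 720–635 (Ma).
Larger Ma is earlier, so the oldest is Siderian and the youngest is Jurassic; oldest to youngest: Siderian, Orosirian, Cryogenian, Carboniferous, Permian, Jurassic.
Oldest start 2500 minus youngest end 145 gives 2355 Myr overall.
Individual lengths (start − end): Permian 46.998; Orosirian 250; Jurassic 56.4; Carboniferous 60; Cryogenian 85; Siderian 200. The largest is Orosirian at 250 Myr.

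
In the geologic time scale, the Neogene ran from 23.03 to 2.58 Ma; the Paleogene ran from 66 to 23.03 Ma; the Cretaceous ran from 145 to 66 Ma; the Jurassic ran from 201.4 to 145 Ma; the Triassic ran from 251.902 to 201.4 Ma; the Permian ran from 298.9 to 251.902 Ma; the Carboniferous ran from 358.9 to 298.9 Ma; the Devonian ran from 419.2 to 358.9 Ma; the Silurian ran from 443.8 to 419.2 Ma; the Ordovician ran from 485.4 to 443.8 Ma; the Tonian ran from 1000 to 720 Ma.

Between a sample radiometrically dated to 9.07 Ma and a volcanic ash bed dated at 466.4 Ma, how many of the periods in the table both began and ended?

8

466.4 Ma sits inside the Ordovician (485.4–443.8) and 9.07 Ma inside the Neogene (23.03–2.58); neither of those is wholly between the two dates.
The listed periods lying completely between them are Silurian, Devonian, Carboniferous, Permian, Triassic, Jurassic, Cretaceous, Paleogene — 8 in all.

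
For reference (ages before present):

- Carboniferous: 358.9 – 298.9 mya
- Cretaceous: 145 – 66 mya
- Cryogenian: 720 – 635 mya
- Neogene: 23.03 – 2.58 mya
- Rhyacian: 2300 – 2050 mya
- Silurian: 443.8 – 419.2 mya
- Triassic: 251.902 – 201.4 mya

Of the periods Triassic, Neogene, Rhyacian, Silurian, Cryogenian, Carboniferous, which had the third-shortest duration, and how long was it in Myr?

Triassic, 50.502 million years

Durations: Triassic 50.502; Neogene 20.45; Rhyacian 250; Silurian 24.6; Cryogenian 85; Carboniferous 60 Myr.
Sorted shortest-first: Neogene (20.45), Silurian (24.6), Triassic (50.502), Carboniferous (60), Cryogenian (85), Rhyacian (250).
The third shortest is Triassic at 50.502 Myr.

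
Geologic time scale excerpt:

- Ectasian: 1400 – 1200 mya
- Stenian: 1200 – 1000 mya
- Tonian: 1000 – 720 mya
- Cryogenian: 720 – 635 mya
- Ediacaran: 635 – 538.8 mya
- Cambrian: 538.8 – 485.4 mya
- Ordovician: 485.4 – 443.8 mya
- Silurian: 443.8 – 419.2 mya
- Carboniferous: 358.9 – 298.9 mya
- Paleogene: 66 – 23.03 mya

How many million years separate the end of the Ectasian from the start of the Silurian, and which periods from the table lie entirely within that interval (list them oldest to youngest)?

756.2 million years; Stenian, Tonian, Cryogenian, Ediacaran, Cambrian, Ordovician

End of Ectasian = 1200 Ma; start of Silurian = 443.8 Ma.
Gap = 1200 − 443.8 = 756.2 Myr.
Periods wholly inside 1200–443.8 Ma: Stenian (1200–1000), Tonian (1000–720), Cryogenian (720–635), Ediacaran (635–538.8), Cambrian (538.8–485.4), Ordovician (485.4–443.8).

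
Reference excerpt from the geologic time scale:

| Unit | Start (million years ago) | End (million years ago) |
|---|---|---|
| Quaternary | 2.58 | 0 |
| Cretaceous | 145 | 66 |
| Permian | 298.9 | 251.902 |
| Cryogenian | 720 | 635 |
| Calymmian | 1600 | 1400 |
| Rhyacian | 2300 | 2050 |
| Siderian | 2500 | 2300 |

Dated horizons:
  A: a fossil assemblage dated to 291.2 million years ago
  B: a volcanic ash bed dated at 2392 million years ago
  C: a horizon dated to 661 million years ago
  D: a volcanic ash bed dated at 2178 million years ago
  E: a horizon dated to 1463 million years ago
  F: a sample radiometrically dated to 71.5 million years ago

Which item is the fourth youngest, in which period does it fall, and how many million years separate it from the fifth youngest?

Smaller Ma means younger, so youngest first: F 71.5 < A 291.2 < C 661 < E 1463 < D 2178 < B 2392.
Counting 4 along gives E (1463 Ma); the excerpt puts that inside the Calymmian, 1600–1400 Ma.
Next in line is D (2178 Ma), and 2178 − 1463 = 715 Myr.

E, in the Calymmian; 715 million years to D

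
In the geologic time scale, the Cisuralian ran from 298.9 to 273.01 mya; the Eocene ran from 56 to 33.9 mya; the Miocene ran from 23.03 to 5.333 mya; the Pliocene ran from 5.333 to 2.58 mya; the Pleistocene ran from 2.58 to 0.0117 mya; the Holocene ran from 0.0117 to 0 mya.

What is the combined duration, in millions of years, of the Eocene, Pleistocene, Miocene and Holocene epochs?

42.377 million years

Each duration: Eocene = 22.1; Pleistocene = 2.5683; Miocene = 17.697; Holocene = 0.0117.
Sum: 22.1 + 2.5683 + 17.697 + 0.0117 = 42.377 Myr.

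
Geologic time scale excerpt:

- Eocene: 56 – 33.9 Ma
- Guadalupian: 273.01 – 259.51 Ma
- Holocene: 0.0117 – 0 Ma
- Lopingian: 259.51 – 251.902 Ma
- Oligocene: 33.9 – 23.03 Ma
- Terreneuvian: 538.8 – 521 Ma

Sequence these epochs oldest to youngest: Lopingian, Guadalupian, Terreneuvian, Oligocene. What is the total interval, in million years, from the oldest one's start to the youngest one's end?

From the excerpt: Lopingian 259.51–251.902; Guadalupian 273.01–259.51; Terreneuvian 538.8–521; Oligocene 33.9–23.03 (Ma).
Larger Ma is earlier, so the oldest is Terreneuvian and the youngest is Oligocene; oldest to youngest: Terreneuvian, Guadalupian, Lopingian, Oligocene.
Oldest start 538.8 minus youngest end 23.03 gives 515.77 Myr overall.

Terreneuvian → Guadalupian → Lopingian → Oligocene; total span 515.77 Myr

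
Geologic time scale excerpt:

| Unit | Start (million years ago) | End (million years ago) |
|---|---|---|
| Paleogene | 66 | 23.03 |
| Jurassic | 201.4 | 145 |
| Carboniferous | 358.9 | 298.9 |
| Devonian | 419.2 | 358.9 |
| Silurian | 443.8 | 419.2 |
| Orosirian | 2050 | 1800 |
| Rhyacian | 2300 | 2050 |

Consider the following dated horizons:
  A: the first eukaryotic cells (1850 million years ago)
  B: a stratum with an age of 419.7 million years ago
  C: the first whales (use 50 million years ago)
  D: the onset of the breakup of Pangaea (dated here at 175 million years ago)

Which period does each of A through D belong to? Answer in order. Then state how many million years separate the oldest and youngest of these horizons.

A — Orosirian; B — Silurian; C — Paleogene; D — Jurassic; span 1800 million years

Match each age against the start–end ranges in the excerpt: A = 1850 Ma → Orosirian (2050–1800); B = 419.7 Ma → Silurian (443.8–419.2); C = 50 Ma → Paleogene (66–23.03); D = 175 Ma → Jurassic (201.4–145).
The largest age is 1850 Ma and the smallest is 50 Ma; their difference is 1800 Myr.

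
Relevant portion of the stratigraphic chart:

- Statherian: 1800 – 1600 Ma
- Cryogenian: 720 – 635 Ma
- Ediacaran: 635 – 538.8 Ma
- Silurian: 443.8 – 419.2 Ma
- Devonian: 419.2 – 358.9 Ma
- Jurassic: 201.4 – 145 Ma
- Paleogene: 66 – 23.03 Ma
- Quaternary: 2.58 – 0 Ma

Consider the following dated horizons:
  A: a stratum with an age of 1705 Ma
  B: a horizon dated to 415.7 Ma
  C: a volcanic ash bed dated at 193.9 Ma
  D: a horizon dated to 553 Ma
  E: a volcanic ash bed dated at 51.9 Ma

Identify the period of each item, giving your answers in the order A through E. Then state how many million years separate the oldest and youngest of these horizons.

A: 1705 Ma lies in 1800–1600 Ma, so Statherian.
B: 415.7 Ma lies in 419.2–358.9 Ma, so Devonian.
C: 193.9 Ma lies in 201.4–145 Ma, so Jurassic.
D: 553 Ma lies in 635–538.8 Ma, so Ediacaran.
E: 51.9 Ma lies in 66–23.03 Ma, so Paleogene.
Oldest = 1705 Ma, youngest = 51.9 Ma → span 1653.1 Myr.

A — Statherian; B — Devonian; C — Jurassic; D — Ediacaran; E — Paleogene; span 1653.1 million years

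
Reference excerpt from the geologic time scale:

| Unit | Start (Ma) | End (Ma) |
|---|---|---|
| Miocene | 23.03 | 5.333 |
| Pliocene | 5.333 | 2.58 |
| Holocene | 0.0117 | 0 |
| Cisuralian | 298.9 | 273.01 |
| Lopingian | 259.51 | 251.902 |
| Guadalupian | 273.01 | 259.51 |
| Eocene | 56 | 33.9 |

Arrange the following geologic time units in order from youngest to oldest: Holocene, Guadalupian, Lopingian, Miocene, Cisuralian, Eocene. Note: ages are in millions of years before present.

Holocene → Miocene → Eocene → Lopingian → Guadalupian → Cisuralian

Read off each span (Ma): Holocene 0.0117–0; Guadalupian 273.01–259.51; Lopingian 259.51–251.902; Miocene 23.03–5.333; Cisuralian 298.9–273.01; Eocene 56–33.9.
Larger Ma is older, so oldest→youngest is Cisuralian, Guadalupian, Lopingian, Eocene, Miocene, Holocene; reverse it for youngest→oldest.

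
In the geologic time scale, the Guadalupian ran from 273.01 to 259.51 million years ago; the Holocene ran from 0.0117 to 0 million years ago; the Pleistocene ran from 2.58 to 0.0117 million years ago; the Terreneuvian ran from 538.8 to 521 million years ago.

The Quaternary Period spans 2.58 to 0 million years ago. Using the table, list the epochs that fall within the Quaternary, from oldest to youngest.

Pleistocene, Holocene

Epochs with both bounds inside 2.58–0 Ma: Pleistocene (2.58–0.0117), Holocene (0.0117–0).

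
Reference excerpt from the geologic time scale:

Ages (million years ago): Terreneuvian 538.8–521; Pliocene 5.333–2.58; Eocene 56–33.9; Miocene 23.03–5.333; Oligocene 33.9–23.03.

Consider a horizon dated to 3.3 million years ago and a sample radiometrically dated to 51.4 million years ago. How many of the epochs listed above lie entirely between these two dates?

2

The older date is 51.4 Ma and the younger is 3.3 Ma.
Epochs with start < 51.4 and end > 3.3 Ma: Oligocene (33.9–23.03), Miocene (23.03–5.333).
That is 2 complete epochs.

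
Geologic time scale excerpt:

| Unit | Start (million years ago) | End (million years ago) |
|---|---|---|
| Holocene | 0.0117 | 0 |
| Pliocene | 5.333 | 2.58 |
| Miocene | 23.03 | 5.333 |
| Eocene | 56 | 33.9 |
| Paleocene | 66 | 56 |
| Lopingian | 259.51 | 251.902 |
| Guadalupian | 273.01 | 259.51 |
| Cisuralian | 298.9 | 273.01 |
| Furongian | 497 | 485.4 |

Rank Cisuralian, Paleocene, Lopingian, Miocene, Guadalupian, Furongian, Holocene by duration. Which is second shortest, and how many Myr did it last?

Lopingian, 7.608 million years

Durations: Cisuralian 25.89; Paleocene 10; Lopingian 7.608; Miocene 17.697; Guadalupian 13.5; Furongian 11.6; Holocene 0.0117 Myr.
Sorted shortest-first: Holocene (0.0117), Lopingian (7.608), Paleocene (10), Furongian (11.6), Guadalupian (13.5), Miocene (17.697), Cisuralian (25.89).
The second shortest is Lopingian at 7.608 Myr.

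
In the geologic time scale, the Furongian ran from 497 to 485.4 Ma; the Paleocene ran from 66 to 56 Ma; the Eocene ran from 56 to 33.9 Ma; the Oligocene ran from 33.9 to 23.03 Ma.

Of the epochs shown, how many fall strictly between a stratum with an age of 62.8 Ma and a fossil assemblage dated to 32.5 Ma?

The older date is 62.8 Ma and the younger is 32.5 Ma.
Epochs with start < 62.8 and end > 32.5 Ma: Eocene (56–33.9).
That is 1 complete epoch.

1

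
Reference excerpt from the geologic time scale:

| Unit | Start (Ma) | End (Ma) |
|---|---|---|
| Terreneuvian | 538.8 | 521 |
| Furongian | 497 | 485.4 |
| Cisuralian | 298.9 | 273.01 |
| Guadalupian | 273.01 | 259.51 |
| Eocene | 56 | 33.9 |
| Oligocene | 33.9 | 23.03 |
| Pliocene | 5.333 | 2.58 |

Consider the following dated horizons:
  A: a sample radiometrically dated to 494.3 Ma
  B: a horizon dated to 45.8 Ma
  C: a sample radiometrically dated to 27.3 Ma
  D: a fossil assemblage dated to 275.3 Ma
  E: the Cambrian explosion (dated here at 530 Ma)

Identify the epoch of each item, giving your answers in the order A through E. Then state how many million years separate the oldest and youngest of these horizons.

A — Furongian; B — Eocene; C — Oligocene; D — Cisuralian; E — Terreneuvian; span 502.7 million years

Match each age against the start–end ranges in the excerpt: A = 494.3 Ma → Furongian (497–485.4); B = 45.8 Ma → Eocene (56–33.9); C = 27.3 Ma → Oligocene (33.9–23.03); D = 275.3 Ma → Cisuralian (298.9–273.01); E = 530 Ma → Terreneuvian (538.8–521).
The largest age is 530 Ma and the smallest is 27.3 Ma; their difference is 502.7 Myr.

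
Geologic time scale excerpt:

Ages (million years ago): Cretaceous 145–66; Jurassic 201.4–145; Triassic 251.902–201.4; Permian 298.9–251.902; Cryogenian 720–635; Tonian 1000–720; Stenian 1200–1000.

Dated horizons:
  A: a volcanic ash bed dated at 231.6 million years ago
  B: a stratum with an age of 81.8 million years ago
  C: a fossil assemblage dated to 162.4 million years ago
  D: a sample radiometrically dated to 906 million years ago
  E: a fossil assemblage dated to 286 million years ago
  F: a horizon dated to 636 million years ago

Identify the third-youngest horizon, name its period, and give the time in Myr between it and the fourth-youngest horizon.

A, in the Triassic; 54.4 million years to E

Sorted youngest-first by Ma: B (81.8), C (162.4), A (231.6), E (286), F (636), D (906).
The third youngest is A at 231.6 Ma, which lies in 251.902–201.4 Ma: the Triassic.
The fourth youngest is E at 286 Ma; separation = |231.6 − 286| = 54.4 Myr.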